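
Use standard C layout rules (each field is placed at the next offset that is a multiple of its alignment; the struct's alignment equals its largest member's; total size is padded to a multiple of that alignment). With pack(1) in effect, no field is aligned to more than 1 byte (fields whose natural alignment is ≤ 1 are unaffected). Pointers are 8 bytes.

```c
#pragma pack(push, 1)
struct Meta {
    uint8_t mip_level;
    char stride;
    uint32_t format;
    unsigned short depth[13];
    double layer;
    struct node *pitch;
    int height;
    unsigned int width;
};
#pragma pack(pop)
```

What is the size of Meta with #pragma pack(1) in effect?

@0: mip_level [1B, align 1] → 1
@1: stride [1B, align 1] → 2
@2: format [4B, align 1] → 6
@6: depth [26B, align 1] → 32
@32: layer [8B, align 1] → 40
@40: pitch [8B, align 1] → 48
@48: height [4B, align 1] → 52
@52: width [4B, align 1] → 56
size 56, align 1

56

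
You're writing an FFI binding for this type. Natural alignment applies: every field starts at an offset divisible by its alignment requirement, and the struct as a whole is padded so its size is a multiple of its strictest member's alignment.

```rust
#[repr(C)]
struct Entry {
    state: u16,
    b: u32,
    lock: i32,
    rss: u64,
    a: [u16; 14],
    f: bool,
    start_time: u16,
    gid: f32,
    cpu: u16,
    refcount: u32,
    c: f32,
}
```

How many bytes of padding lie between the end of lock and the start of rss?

4

0..2  state  (2B, 2-aligned)
2..4  -- padding (2B)
4..8  b  (4B, 4-aligned)
8..12  lock  (4B, 4-aligned)
12..16  -- padding (4B)
16..24  rss  (8B, 8-aligned)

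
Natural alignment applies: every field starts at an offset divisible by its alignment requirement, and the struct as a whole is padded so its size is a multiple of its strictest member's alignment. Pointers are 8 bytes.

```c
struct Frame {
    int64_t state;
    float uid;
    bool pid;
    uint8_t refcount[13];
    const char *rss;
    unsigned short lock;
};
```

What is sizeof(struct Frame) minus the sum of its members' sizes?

12

state at 0 (size 8, align 8) → ends 8
uid at 8 (size 4, align 4) → ends 12
pid at 12 (size 1, align 1) → ends 13
refcount at 13 (size 13, align 1) → ends 26
pad 6 to align 8 for rss
rss at 32 (size 8, align 8) → ends 40
lock at 40 (size 2, align 2) → ends 42
tail pad 6 to reach multiple of 8
total 48 bytes, alignment 8
data bytes 36, size 48 → padding 12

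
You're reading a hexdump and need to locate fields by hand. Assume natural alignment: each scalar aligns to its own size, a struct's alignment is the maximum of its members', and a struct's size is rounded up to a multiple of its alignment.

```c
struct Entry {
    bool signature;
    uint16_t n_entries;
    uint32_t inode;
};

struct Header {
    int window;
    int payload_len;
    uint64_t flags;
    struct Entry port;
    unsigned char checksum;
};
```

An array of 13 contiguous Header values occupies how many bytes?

416

Entry: @0: signature [1B, align 1] → 1; +1 pad (align 2); @2: n_entries [2B, align 2] → 4; @4: inode [4B, align 4] → 8; size 8, align 4
@0: window [4B, align 4] → 4
@4: payload_len [4B, align 4] → 8
@8: flags [8B, align 8] → 16
@16: port [8B, align 4] → 24
@24: checksum [1B, align 1] → 25
+7 tail pad (align 8)
size 32, align 8
array of 13: 13 × 32 = 416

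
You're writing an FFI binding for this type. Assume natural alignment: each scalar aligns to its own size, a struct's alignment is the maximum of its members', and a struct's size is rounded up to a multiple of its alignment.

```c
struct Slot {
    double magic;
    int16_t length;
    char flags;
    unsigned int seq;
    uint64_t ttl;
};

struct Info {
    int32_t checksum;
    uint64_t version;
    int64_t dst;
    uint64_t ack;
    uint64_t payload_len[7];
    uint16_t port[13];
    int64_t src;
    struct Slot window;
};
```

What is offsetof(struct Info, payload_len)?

Slot: @0: magic [8B, align 8] → 8; @8: length [2B, align 2] → 10; @10: flags [1B, align 1] → 11; +1 pad (align 4); @12: seq [4B, align 4] → 16; @16: ttl [8B, align 8] → 24; size 24, align 8
@0: checksum [4B, align 4] → 4
+4 pad (align 8)
@8: version [8B, align 8] → 16
@16: dst [8B, align 8] → 24
@24: ack [8B, align 8] → 32
@32: payload_len [56B, align 8] → 88

32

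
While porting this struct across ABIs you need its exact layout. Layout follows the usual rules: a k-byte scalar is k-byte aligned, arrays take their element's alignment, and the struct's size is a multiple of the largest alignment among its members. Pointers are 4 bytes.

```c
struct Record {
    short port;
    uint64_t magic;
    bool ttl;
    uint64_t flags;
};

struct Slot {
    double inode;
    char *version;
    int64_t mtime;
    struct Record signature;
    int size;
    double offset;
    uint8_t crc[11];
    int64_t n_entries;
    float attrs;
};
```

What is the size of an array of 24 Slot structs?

2496

Record: @0: port [2B, align 2] → 2; +6 pad (align 8); @8: magic [8B, align 8] → 16; @16: ttl [1B, align 1] → 17; +7 pad (align 8); @24: flags [8B, align 8] → 32; size 32, align 8
@0: inode [8B, align 8] → 8
@8: version [4B, align 4] → 12
+4 pad (align 8)
@16: mtime [8B, align 8] → 24
@24: signature [32B, align 8] → 56
@56: size [4B, align 4] → 60
+4 pad (align 8)
@64: offset [8B, align 8] → 72
@72: crc [11B, align 1] → 83
+5 pad (align 8)
@88: n_entries [8B, align 8] → 96
@96: attrs [4B, align 4] → 100
+4 tail pad (align 8)
size 104, align 8
array of 24: 24 × 104 = 2496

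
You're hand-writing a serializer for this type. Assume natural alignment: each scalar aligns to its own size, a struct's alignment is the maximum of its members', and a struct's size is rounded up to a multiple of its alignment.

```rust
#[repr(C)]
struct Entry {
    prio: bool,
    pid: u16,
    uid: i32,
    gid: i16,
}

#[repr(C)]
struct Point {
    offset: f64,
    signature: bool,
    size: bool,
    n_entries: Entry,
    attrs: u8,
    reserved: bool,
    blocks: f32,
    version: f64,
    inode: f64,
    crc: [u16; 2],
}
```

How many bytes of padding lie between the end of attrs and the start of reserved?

0

Entry: 0..1  prio  (1B, 1-aligned); 1..2  -- padding (1B); 2..4  pid  (2B, 2-aligned); 4..8  uid  (4B, 4-aligned); 8..10  gid  (2B, 2-aligned); 10..12  -- tail padding (2B); sizeof = 12, alignof = 4
0..8  offset  (8B, 8-aligned)
8..9  signature  (1B, 1-aligned)
9..10  size  (1B, 1-aligned)
10..12  -- padding (2B)
12..24  n_entries  (12B, 4-aligned)
24..25  attrs  (1B, 1-aligned)
25..26  reserved  (1B, 1-aligned)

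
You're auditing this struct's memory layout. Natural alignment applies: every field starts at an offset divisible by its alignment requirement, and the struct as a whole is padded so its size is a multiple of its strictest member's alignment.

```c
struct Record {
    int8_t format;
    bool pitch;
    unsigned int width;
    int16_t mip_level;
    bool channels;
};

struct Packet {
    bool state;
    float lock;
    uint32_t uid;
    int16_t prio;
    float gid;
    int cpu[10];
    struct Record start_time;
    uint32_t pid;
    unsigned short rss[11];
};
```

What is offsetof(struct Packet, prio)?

Record: @0: format [1B, align 1] → 1; @1: pitch [1B, align 1] → 2; +2 pad (align 4); @4: width [4B, align 4] → 8; @8: mip_level [2B, align 2] → 10; @10: channels [1B, align 1] → 11; +1 tail pad (align 4); size 12, align 4
@0: state [1B, align 1] → 1
+3 pad (align 4)
@4: lock [4B, align 4] → 8
@8: uid [4B, align 4] → 12
@12: prio [2B, align 2] → 14

12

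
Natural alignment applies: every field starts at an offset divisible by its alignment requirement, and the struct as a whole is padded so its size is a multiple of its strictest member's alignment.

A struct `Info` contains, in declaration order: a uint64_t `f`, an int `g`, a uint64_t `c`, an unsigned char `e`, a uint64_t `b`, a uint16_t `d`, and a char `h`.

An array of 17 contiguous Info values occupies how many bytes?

816

@0: f [8B, align 8] → 8
@8: g [4B, align 4] → 12
+4 pad (align 8)
@16: c [8B, align 8] → 24
@24: e [1B, align 1] → 25
+7 pad (align 8)
@32: b [8B, align 8] → 40
@40: d [2B, align 2] → 42
@42: h [1B, align 1] → 43
+5 tail pad (align 8)
size 48, align 8
array of 17: 17 × 48 = 816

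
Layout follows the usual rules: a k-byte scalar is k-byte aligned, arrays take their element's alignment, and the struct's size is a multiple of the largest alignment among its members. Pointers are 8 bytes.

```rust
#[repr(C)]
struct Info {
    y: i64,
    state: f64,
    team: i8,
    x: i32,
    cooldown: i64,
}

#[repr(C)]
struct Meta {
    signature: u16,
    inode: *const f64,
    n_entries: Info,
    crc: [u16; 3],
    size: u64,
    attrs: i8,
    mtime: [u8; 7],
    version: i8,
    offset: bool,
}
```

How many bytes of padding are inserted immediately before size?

Info: @0: y [8B, align 8] → 8; @8: state [8B, align 8] → 16; @16: team [1B, align 1] → 17; +3 pad (align 4); @20: x [4B, align 4] → 24; @24: cooldown [8B, align 8] → 32; size 32, align 8
@0: signature [2B, align 2] → 2
+6 pad (align 8)
@8: inode [8B, align 8] → 16
@16: n_entries [32B, align 8] → 48
@48: crc [6B, align 2] → 54
+2 pad (align 8)
@56: size [8B, align 8] → 64

2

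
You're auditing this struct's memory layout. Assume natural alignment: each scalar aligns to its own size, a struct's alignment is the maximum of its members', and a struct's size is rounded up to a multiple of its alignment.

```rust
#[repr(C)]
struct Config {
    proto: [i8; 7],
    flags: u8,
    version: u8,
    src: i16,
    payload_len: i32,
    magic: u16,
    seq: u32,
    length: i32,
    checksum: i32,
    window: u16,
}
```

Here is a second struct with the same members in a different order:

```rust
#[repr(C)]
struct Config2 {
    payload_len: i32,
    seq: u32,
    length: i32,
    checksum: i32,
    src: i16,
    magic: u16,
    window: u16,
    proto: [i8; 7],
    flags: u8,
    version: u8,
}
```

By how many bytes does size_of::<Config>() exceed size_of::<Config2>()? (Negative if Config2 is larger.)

4

proto at 0 (size 7, align 1) → ends 7
flags at 7 (size 1, align 1) → ends 8
version at 8 (size 1, align 1) → ends 9
pad 1 to align 2 for src
src at 10 (size 2, align 2) → ends 12
payload_len at 12 (size 4, align 4) → ends 16
magic at 16 (size 2, align 2) → ends 18
pad 2 to align 4 for seq
seq at 20 (size 4, align 4) → ends 24
length at 24 (size 4, align 4) → ends 28
checksum at 28 (size 4, align 4) → ends 32
window at 32 (size 2, align 2) → ends 34
tail pad 2 to reach multiple of 4
total 36 bytes, alignment 4
— Config2 —
payload_len at 0 (size 4, align 4) → ends 4
seq at 4 (size 4, align 4) → ends 8
length at 8 (size 4, align 4) → ends 12
checksum at 12 (size 4, align 4) → ends 16
src at 16 (size 2, align 2) → ends 18
magic at 18 (size 2, align 2) → ends 20
window at 20 (size 2, align 2) → ends 22
proto at 22 (size 7, align 1) → ends 29
flags at 29 (size 1, align 1) → ends 30
version at 30 (size 1, align 1) → ends 31
tail pad 1 to reach multiple of 4
total 32 bytes, alignment 4
36 − 32 = 4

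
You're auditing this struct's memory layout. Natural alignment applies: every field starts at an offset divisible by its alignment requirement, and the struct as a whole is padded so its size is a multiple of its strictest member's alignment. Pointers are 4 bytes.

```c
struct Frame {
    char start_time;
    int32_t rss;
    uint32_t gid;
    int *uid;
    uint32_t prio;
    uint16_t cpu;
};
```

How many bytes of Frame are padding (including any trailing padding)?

5

start_time at 0 (size 1, align 1) → ends 1
pad 3 to align 4 for rss
rss at 4 (size 4, align 4) → ends 8
gid at 8 (size 4, align 4) → ends 12
uid at 12 (size 4, align 4) → ends 16
prio at 16 (size 4, align 4) → ends 20
cpu at 20 (size 2, align 2) → ends 22
tail pad 2 to reach multiple of 4
total 24 bytes, alignment 4
data bytes 19, size 24 → padding 5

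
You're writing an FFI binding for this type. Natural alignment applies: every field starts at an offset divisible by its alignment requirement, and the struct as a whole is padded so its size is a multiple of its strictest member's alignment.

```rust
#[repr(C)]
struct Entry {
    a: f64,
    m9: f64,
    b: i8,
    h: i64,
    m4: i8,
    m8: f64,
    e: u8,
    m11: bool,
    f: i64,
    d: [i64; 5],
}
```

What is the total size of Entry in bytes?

0..8  a  (8B, 8-aligned)
8..16  m9  (8B, 8-aligned)
16..17  b  (1B, 1-aligned)
17..24  -- padding (7B)
24..32  h  (8B, 8-aligned)
32..33  m4  (1B, 1-aligned)
33..40  -- padding (7B)
40..48  m8  (8B, 8-aligned)
48..49  e  (1B, 1-aligned)
49..50  m11  (1B, 1-aligned)
50..56  -- padding (6B)
56..64  f  (8B, 8-aligned)
64..104  d  (40B, 8-aligned)
sizeof = 104, alignof = 8

104 bytes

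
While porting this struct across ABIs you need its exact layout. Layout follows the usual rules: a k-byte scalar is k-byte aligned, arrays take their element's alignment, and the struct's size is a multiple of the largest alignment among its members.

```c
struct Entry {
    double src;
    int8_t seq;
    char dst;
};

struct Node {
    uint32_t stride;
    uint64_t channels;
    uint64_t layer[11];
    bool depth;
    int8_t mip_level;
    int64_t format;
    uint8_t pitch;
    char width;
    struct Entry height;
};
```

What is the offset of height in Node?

128

Entry: src at 0 (size 8, align 8) → ends 8; seq at 8 (size 1, align 1) → ends 9; dst at 9 (size 1, align 1) → ends 10; tail pad 6 to reach multiple of 8; total 16 bytes, alignment 8
stride at 0 (size 4, align 4) → ends 4
pad 4 to align 8 for channels
channels at 8 (size 8, align 8) → ends 16
layer at 16 (size 88, align 8) → ends 104
depth at 104 (size 1, align 1) → ends 105
mip_level at 105 (size 1, align 1) → ends 106
pad 6 to align 8 for format
format at 112 (size 8, align 8) → ends 120
pitch at 120 (size 1, align 1) → ends 121
width at 121 (size 1, align 1) → ends 122
pad 6 to align 8 for height
height at 128 (size 16, align 8) → ends 144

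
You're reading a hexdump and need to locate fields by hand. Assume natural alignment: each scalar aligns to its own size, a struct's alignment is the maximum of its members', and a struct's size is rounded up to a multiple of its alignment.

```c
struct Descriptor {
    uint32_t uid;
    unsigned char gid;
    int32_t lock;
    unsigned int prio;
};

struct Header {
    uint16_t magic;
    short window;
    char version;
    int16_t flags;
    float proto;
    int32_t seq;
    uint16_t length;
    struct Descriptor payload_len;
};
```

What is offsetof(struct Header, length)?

16

Descriptor: uid at 0 (size 4, align 4) → ends 4; gid at 4 (size 1, align 1) → ends 5; pad 3 to align 4 for lock; lock at 8 (size 4, align 4) → ends 12; prio at 12 (size 4, align 4) → ends 16; total 16 bytes, alignment 4
magic at 0 (size 2, align 2) → ends 2
window at 2 (size 2, align 2) → ends 4
version at 4 (size 1, align 1) → ends 5
pad 1 to align 2 for flags
flags at 6 (size 2, align 2) → ends 8
proto at 8 (size 4, align 4) → ends 12
seq at 12 (size 4, align 4) → ends 16
length at 16 (size 2, align 2) → ends 18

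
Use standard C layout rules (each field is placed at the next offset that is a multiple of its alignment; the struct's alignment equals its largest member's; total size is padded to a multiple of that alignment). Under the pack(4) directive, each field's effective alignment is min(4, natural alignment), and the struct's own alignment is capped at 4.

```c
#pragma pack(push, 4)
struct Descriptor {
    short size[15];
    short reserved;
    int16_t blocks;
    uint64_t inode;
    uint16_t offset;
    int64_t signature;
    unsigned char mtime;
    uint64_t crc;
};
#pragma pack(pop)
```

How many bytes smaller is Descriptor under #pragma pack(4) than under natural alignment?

12

natural layout:
  size at 0 (size 30, align 2) → ends 30
  reserved at 30 (size 2, align 2) → ends 32
  blocks at 32 (size 2, align 2) → ends 34
  pad 6 to align 8 for inode
  inode at 40 (size 8, align 8) → ends 48
  offset at 48 (size 2, align 2) → ends 50
  pad 6 to align 8 for signature
  signature at 56 (size 8, align 8) → ends 64
  mtime at 64 (size 1, align 1) → ends 65
  pad 7 to align 8 for crc
  crc at 72 (size 8, align 8) → ends 80
  total 80 bytes, alignment 8
packed(4) layout:
  size at 0 (size 30, align 2) → ends 30
  reserved at 30 (size 2, align 2) → ends 32
  blocks at 32 (size 2, align 2) → ends 34
  pad 2 to align 4 for inode
  inode at 36 (size 8, align 4) → ends 44
  offset at 44 (size 2, align 2) → ends 46
  pad 2 to align 4 for signature
  signature at 48 (size 8, align 4) → ends 56
  mtime at 56 (size 1, align 1) → ends 57
  pad 3 to align 4 for crc
  crc at 60 (size 8, align 4) → ends 68
  total 68 bytes, alignment 4
80 − 68 = 12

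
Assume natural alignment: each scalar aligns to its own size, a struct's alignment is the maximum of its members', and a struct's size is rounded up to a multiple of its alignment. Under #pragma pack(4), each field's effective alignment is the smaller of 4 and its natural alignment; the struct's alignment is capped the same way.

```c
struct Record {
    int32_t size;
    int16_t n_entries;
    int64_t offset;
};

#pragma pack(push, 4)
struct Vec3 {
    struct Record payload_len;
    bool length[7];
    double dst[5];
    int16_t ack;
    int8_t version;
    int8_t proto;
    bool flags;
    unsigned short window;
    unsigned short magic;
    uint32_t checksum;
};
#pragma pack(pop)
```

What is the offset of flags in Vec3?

Record: size at 0 (size 4, align 4) → ends 4; n_entries at 4 (size 2, align 2) → ends 6; pad 2 to align 8 for offset; offset at 8 (size 8, align 8) → ends 16; total 16 bytes, alignment 8
payload_len at 0 (size 16, align 4) → ends 16
length at 16 (size 7, align 1) → ends 23
pad 1 to align 4 for dst
dst at 24 (size 40, align 4) → ends 64
ack at 64 (size 2, align 2) → ends 66
version at 66 (size 1, align 1) → ends 67
proto at 67 (size 1, align 1) → ends 68
flags at 68 (size 1, align 1) → ends 69

68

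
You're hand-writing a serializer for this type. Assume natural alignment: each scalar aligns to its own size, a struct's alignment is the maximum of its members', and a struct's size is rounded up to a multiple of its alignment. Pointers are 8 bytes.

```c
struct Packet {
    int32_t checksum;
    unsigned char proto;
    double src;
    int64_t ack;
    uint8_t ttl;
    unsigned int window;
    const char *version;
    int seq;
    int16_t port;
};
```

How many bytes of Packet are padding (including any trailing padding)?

0..4  checksum  (4B, 4-aligned)
4..5  proto  (1B, 1-aligned)
5..8  -- padding (3B)
8..16  src  (8B, 8-aligned)
16..24  ack  (8B, 8-aligned)
24..25  ttl  (1B, 1-aligned)
25..28  -- padding (3B)
28..32  window  (4B, 4-aligned)
32..40  version  (8B, 8-aligned)
40..44  seq  (4B, 4-aligned)
44..46  port  (2B, 2-aligned)
46..48  -- tail padding (2B)
sizeof = 48, alignof = 8
data bytes 40, size 48 → padding 8

8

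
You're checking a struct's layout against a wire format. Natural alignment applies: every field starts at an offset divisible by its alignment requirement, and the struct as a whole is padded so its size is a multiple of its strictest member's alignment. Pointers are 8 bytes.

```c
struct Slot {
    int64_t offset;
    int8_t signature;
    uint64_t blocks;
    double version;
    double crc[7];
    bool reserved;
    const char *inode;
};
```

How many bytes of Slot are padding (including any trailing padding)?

14

@0: offset [8B, align 8] → 8
@8: signature [1B, align 1] → 9
+7 pad (align 8)
@16: blocks [8B, align 8] → 24
@24: version [8B, align 8] → 32
@32: crc [56B, align 8] → 88
@88: reserved [1B, align 1] → 89
+7 pad (align 8)
@96: inode [8B, align 8] → 104
size 104, align 8
data bytes 90, size 104 → padding 14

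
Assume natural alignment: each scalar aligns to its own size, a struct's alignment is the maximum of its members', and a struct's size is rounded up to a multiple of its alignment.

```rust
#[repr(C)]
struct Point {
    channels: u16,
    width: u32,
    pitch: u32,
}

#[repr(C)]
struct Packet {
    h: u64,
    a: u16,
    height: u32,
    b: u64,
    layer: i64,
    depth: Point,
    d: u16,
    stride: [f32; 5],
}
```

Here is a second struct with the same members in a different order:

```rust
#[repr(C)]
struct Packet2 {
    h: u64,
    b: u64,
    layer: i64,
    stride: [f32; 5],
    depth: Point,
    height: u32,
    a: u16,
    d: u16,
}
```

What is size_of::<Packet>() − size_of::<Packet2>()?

Point: 0..2  channels  (2B, 2-aligned); 2..4  -- padding (2B); 4..8  width  (4B, 4-aligned); 8..12  pitch  (4B, 4-aligned); sizeof = 12, alignof = 4
0..8  h  (8B, 8-aligned)
8..10  a  (2B, 2-aligned)
10..12  -- padding (2B)
12..16  height  (4B, 4-aligned)
16..24  b  (8B, 8-aligned)
24..32  layer  (8B, 8-aligned)
32..44  depth  (12B, 4-aligned)
44..46  d  (2B, 2-aligned)
46..48  -- padding (2B)
48..68  stride  (20B, 4-aligned)
68..72  -- tail padding (4B)
sizeof = 72, alignof = 8
— Packet2 —
0..8  h  (8B, 8-aligned)
8..16  b  (8B, 8-aligned)
16..24  layer  (8B, 8-aligned)
24..44  stride  (20B, 4-aligned)
44..56  depth  (12B, 4-aligned)
56..60  height  (4B, 4-aligned)
60..62  a  (2B, 2-aligned)
62..64  d  (2B, 2-aligned)
sizeof = 64, alignof = 8
72 − 64 = 8

8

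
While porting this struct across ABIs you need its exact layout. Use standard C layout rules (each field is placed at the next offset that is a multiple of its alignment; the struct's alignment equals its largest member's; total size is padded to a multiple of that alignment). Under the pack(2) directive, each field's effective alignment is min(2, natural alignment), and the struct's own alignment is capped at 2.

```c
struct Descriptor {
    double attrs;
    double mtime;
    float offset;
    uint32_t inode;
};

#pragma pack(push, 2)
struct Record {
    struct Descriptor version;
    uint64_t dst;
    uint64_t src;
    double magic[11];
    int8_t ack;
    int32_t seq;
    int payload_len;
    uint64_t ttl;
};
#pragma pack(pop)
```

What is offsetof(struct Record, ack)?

128

Descriptor: attrs at 0 (size 8, align 8) → ends 8; mtime at 8 (size 8, align 8) → ends 16; offset at 16 (size 4, align 4) → ends 20; inode at 20 (size 4, align 4) → ends 24; total 24 bytes, alignment 8
version at 0 (size 24, align 2) → ends 24
dst at 24 (size 8, align 2) → ends 32
src at 32 (size 8, align 2) → ends 40
magic at 40 (size 88, align 2) → ends 128
ack at 128 (size 1, align 1) → ends 129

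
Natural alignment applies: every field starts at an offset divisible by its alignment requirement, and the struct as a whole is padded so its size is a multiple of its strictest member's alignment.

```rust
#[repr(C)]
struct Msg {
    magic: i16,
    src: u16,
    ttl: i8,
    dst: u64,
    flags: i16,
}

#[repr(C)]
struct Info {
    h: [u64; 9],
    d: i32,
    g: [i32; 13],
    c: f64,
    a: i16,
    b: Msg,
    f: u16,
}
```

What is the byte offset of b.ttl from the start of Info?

148

Msg: magic at 0 (size 2, align 2) → ends 2; src at 2 (size 2, align 2) → ends 4; ttl at 4 (size 1, align 1) → ends 5; pad 3 to align 8 for dst; dst at 8 (size 8, align 8) → ends 16; flags at 16 (size 2, align 2) → ends 18; tail pad 6 to reach multiple of 8; total 24 bytes, alignment 8
h at 0 (size 72, align 8) → ends 72
d at 72 (size 4, align 4) → ends 76
g at 76 (size 52, align 4) → ends 128
c at 128 (size 8, align 8) → ends 136
a at 136 (size 2, align 2) → ends 138
pad 6 to align 8 for b
b at 144 (size 24, align 8) → ends 168
within Msg: ttl at 4
144 + 4 = 148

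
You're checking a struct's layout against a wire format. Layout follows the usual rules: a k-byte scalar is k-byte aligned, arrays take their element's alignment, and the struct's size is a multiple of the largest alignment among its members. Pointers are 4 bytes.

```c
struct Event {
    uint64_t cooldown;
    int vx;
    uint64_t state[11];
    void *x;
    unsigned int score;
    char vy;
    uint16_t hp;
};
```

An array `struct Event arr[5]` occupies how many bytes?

@0: cooldown [8B, align 8] → 8
@8: vx [4B, align 4] → 12
+4 pad (align 8)
@16: state [88B, align 8] → 104
@104: x [4B, align 4] → 108
@108: score [4B, align 4] → 112
@112: vy [1B, align 1] → 113
+1 pad (align 2)
@114: hp [2B, align 2] → 116
+4 tail pad (align 8)
size 120, align 8
array of 5: 5 × 120 = 600

600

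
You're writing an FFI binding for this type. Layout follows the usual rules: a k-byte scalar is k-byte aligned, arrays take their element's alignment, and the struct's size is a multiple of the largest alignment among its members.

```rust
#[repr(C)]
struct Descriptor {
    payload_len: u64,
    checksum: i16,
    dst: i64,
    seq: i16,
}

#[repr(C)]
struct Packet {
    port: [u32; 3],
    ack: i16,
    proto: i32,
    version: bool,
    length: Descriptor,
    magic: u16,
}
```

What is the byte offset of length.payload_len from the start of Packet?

24

Descriptor: payload_len at 0 (size 8, align 8) → ends 8; checksum at 8 (size 2, align 2) → ends 10; pad 6 to align 8 for dst; dst at 16 (size 8, align 8) → ends 24; seq at 24 (size 2, align 2) → ends 26; tail pad 6 to reach multiple of 8; total 32 bytes, alignment 8
port at 0 (size 12, align 4) → ends 12
ack at 12 (size 2, align 2) → ends 14
pad 2 to align 4 for proto
proto at 16 (size 4, align 4) → ends 20
version at 20 (size 1, align 1) → ends 21
pad 3 to align 8 for length
length at 24 (size 32, align 8) → ends 56
within Descriptor: payload_len at 0
24 + 0 = 24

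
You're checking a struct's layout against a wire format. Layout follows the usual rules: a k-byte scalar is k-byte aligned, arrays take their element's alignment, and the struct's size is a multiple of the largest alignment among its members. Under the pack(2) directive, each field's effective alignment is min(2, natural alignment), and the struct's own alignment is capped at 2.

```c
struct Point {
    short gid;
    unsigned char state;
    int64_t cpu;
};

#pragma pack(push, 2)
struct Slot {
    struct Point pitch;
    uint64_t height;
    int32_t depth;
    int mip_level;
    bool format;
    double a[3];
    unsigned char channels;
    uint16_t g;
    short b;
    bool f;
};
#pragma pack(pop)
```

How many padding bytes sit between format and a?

Point: 0..2  gid  (2B, 2-aligned); 2..3  state  (1B, 1-aligned); 3..8  -- padding (5B); 8..16  cpu  (8B, 8-aligned); sizeof = 16, alignof = 8
0..16  pitch  (16B, 2-aligned)
16..24  height  (8B, 2-aligned)
24..28  depth  (4B, 2-aligned)
28..32  mip_level  (4B, 2-aligned)
32..33  format  (1B, 1-aligned)
33..34  -- padding (1B)
34..58  a  (24B, 2-aligned)

1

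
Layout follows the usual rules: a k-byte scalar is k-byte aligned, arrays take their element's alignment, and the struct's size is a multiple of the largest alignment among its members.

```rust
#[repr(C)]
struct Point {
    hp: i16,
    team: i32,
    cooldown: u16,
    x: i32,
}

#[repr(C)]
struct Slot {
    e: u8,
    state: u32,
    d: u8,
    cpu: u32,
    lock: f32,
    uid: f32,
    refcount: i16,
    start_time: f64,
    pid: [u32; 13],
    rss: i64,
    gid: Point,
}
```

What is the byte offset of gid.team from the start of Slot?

Point: @0: hp [2B, align 2] → 2; +2 pad (align 4); @4: team [4B, align 4] → 8; @8: cooldown [2B, align 2] → 10; +2 pad (align 4); @12: x [4B, align 4] → 16; size 16, align 4
@0: e [1B, align 1] → 1
+3 pad (align 4)
@4: state [4B, align 4] → 8
@8: d [1B, align 1] → 9
+3 pad (align 4)
@12: cpu [4B, align 4] → 16
@16: lock [4B, align 4] → 20
@20: uid [4B, align 4] → 24
@24: refcount [2B, align 2] → 26
+6 pad (align 8)
@32: start_time [8B, align 8] → 40
@40: pid [52B, align 4] → 92
+4 pad (align 8)
@96: rss [8B, align 8] → 104
@104: gid [16B, align 4] → 120
within Point: team at 4
104 + 4 = 108

108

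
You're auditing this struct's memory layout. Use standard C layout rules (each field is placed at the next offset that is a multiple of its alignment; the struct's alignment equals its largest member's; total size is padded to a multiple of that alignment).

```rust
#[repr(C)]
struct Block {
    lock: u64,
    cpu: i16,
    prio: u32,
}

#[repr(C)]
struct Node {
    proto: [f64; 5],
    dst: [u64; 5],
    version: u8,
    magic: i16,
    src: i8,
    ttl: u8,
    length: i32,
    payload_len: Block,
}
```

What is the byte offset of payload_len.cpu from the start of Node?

104

Block: lock at 0 (size 8, align 8) → ends 8; cpu at 8 (size 2, align 2) → ends 10; pad 2 to align 4 for prio; prio at 12 (size 4, align 4) → ends 16; total 16 bytes, alignment 8
proto at 0 (size 40, align 8) → ends 40
dst at 40 (size 40, align 8) → ends 80
version at 80 (size 1, align 1) → ends 81
pad 1 to align 2 for magic
magic at 82 (size 2, align 2) → ends 84
src at 84 (size 1, align 1) → ends 85
ttl at 85 (size 1, align 1) → ends 86
pad 2 to align 4 for length
length at 88 (size 4, align 4) → ends 92
pad 4 to align 8 for payload_len
payload_len at 96 (size 16, align 8) → ends 112
within Block: cpu at 8
96 + 8 = 104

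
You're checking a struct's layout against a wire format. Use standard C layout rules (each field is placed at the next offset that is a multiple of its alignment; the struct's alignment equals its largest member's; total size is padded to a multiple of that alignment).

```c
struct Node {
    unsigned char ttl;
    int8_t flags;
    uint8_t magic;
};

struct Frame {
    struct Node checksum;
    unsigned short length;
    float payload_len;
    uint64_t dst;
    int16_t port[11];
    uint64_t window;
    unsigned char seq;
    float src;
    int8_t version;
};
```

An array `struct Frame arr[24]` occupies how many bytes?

1728

Node: 0..1  ttl  (1B, 1-aligned); 1..2  flags  (1B, 1-aligned); 2..3  magic  (1B, 1-aligned); sizeof = 3, alignof = 1
0..3  checksum  (3B, 1-aligned)
3..4  -- padding (1B)
4..6  length  (2B, 2-aligned)
6..8  -- padding (2B)
8..12  payload_len  (4B, 4-aligned)
12..16  -- padding (4B)
16..24  dst  (8B, 8-aligned)
24..46  port  (22B, 2-aligned)
46..48  -- padding (2B)
48..56  window  (8B, 8-aligned)
56..57  seq  (1B, 1-aligned)
57..60  -- padding (3B)
60..64  src  (4B, 4-aligned)
64..65  version  (1B, 1-aligned)
65..72  -- tail padding (7B)
sizeof = 72, alignof = 8
array of 24: 24 × 72 = 1728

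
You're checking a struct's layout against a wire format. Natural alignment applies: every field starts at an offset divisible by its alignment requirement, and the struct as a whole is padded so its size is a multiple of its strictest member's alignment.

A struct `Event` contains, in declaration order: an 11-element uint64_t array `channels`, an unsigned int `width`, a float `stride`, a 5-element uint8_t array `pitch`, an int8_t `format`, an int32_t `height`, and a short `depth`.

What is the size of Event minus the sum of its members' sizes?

@0: channels [88B, align 8] → 88
@88: width [4B, align 4] → 92
@92: stride [4B, align 4] → 96
@96: pitch [5B, align 1] → 101
@101: format [1B, align 1] → 102
+2 pad (align 4)
@104: height [4B, align 4] → 108
@108: depth [2B, align 2] → 110
+2 tail pad (align 8)
size 112, align 8
data bytes 108, size 112 → padding 4

4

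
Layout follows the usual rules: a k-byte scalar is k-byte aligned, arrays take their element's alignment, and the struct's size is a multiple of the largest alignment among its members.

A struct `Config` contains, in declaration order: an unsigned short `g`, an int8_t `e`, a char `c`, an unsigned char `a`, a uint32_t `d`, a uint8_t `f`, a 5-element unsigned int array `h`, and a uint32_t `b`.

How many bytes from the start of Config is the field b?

36

g at 0 (size 2, align 2) → ends 2
e at 2 (size 1, align 1) → ends 3
c at 3 (size 1, align 1) → ends 4
a at 4 (size 1, align 1) → ends 5
pad 3 to align 4 for d
d at 8 (size 4, align 4) → ends 12
f at 12 (size 1, align 1) → ends 13
pad 3 to align 4 for h
h at 16 (size 20, align 4) → ends 36
b at 36 (size 4, align 4) → ends 40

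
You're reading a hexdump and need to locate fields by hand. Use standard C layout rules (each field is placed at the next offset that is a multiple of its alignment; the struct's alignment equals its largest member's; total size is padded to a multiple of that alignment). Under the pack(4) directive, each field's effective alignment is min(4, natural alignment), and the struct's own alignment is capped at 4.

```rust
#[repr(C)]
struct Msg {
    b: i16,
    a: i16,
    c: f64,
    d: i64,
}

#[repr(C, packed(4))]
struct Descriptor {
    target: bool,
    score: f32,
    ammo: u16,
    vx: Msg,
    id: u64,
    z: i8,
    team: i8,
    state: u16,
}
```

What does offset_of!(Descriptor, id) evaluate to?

Msg: @0: b [2B, align 2] → 2; @2: a [2B, align 2] → 4; +4 pad (align 8); @8: c [8B, align 8] → 16; @16: d [8B, align 8] → 24; size 24, align 8
@0: target [1B, align 1] → 1
+3 pad (align 4)
@4: score [4B, align 4] → 8
@8: ammo [2B, align 2] → 10
+2 pad (align 4)
@12: vx [24B, align 4] → 36
@36: id [8B, align 4] → 44

36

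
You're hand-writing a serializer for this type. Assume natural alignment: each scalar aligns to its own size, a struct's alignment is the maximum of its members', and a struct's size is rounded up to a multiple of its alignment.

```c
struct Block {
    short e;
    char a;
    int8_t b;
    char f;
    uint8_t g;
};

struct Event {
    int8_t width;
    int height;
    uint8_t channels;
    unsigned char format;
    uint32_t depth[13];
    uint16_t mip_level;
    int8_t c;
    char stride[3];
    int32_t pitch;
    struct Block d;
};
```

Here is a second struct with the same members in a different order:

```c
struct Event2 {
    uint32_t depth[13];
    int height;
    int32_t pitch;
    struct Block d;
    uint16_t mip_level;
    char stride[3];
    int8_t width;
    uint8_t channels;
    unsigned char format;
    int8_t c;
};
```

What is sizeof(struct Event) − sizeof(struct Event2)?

Block: 0..2  e  (2B, 2-aligned); 2..3  a  (1B, 1-aligned); 3..4  b  (1B, 1-aligned); 4..5  f  (1B, 1-aligned); 5..6  g  (1B, 1-aligned); sizeof = 6, alignof = 2
0..1  width  (1B, 1-aligned)
1..4  -- padding (3B)
4..8  height  (4B, 4-aligned)
8..9  channels  (1B, 1-aligned)
9..10  format  (1B, 1-aligned)
10..12  -- padding (2B)
12..64  depth  (52B, 4-aligned)
64..66  mip_level  (2B, 2-aligned)
66..67  c  (1B, 1-aligned)
67..70  stride  (3B, 1-aligned)
70..72  -- padding (2B)
72..76  pitch  (4B, 4-aligned)
76..82  d  (6B, 2-aligned)
82..84  -- tail padding (2B)
sizeof = 84, alignof = 4
— Event2 —
0..52  depth  (52B, 4-aligned)
52..56  height  (4B, 4-aligned)
56..60  pitch  (4B, 4-aligned)
60..66  d  (6B, 2-aligned)
66..68  mip_level  (2B, 2-aligned)
68..71  stride  (3B, 1-aligned)
71..72  width  (1B, 1-aligned)
72..73  channels  (1B, 1-aligned)
73..74  format  (1B, 1-aligned)
74..75  c  (1B, 1-aligned)
75..76  -- tail padding (1B)
sizeof = 76, alignof = 4
84 − 76 = 8

8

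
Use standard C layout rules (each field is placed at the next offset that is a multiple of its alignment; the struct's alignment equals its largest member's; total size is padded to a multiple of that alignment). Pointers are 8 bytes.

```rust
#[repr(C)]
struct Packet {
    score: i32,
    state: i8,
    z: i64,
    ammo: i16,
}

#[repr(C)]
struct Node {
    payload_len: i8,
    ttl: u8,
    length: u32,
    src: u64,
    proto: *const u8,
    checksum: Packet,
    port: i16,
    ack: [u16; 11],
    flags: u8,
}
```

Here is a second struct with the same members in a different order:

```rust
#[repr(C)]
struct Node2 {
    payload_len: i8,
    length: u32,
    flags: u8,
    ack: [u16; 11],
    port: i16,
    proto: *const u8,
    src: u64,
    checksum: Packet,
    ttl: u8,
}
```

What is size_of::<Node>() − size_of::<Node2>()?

-8

Packet: score at 0 (size 4, align 4) → ends 4; state at 4 (size 1, align 1) → ends 5; pad 3 to align 8 for z; z at 8 (size 8, align 8) → ends 16; ammo at 16 (size 2, align 2) → ends 18; tail pad 6 to reach multiple of 8; total 24 bytes, alignment 8
payload_len at 0 (size 1, align 1) → ends 1
ttl at 1 (size 1, align 1) → ends 2
pad 2 to align 4 for length
length at 4 (size 4, align 4) → ends 8
src at 8 (size 8, align 8) → ends 16
proto at 16 (size 8, align 8) → ends 24
checksum at 24 (size 24, align 8) → ends 48
port at 48 (size 2, align 2) → ends 50
ack at 50 (size 22, align 2) → ends 72
flags at 72 (size 1, align 1) → ends 73
tail pad 7 to reach multiple of 8
total 80 bytes, alignment 8
— Node2 —
payload_len at 0 (size 1, align 1) → ends 1
pad 3 to align 4 for length
length at 4 (size 4, align 4) → ends 8
flags at 8 (size 1, align 1) → ends 9
pad 1 to align 2 for ack
ack at 10 (size 22, align 2) → ends 32
port at 32 (size 2, align 2) → ends 34
pad 6 to align 8 for proto
proto at 40 (size 8, align 8) → ends 48
src at 48 (size 8, align 8) → ends 56
checksum at 56 (size 24, align 8) → ends 80
ttl at 80 (size 1, align 1) → ends 81
tail pad 7 to reach multiple of 8
total 88 bytes, alignment 8
80 − 88 = -8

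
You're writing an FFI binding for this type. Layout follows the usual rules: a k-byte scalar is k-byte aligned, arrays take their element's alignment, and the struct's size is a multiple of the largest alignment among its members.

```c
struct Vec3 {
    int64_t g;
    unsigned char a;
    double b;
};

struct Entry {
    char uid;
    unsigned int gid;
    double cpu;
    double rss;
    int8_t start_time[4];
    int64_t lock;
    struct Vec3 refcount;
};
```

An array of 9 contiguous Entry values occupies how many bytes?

Vec3: @0: g [8B, align 8] → 8; @8: a [1B, align 1] → 9; +7 pad (align 8); @16: b [8B, align 8] → 24; size 24, align 8
@0: uid [1B, align 1] → 1
+3 pad (align 4)
@4: gid [4B, align 4] → 8
@8: cpu [8B, align 8] → 16
@16: rss [8B, align 8] → 24
@24: start_time [4B, align 1] → 28
+4 pad (align 8)
@32: lock [8B, align 8] → 40
@40: refcount [24B, align 8] → 64
size 64, align 8
array of 9: 9 × 64 = 576

576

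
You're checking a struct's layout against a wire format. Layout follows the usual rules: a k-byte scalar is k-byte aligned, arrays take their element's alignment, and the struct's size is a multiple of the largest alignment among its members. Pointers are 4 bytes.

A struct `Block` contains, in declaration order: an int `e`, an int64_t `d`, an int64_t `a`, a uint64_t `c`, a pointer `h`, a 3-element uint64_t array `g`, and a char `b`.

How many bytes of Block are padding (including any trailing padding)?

15

0..4  e  (4B, 4-aligned)
4..8  -- padding (4B)
8..16  d  (8B, 8-aligned)
16..24  a  (8B, 8-aligned)
24..32  c  (8B, 8-aligned)
32..36  h  (4B, 4-aligned)
36..40  -- padding (4B)
40..64  g  (24B, 8-aligned)
64..65  b  (1B, 1-aligned)
65..72  -- tail padding (7B)
sizeof = 72, alignof = 8
data bytes 57, size 72 → padding 15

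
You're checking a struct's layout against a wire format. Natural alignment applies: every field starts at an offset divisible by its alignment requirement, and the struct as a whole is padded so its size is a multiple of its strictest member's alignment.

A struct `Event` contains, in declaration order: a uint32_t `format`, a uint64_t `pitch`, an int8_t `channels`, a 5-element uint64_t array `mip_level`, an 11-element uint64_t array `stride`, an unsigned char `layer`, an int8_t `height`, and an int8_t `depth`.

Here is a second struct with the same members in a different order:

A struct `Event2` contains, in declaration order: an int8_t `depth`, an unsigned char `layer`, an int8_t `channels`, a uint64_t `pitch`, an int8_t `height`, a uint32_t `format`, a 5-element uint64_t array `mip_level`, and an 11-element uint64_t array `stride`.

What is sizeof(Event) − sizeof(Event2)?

format at 0 (size 4, align 4) → ends 4
pad 4 to align 8 for pitch
pitch at 8 (size 8, align 8) → ends 16
channels at 16 (size 1, align 1) → ends 17
pad 7 to align 8 for mip_level
mip_level at 24 (size 40, align 8) → ends 64
stride at 64 (size 88, align 8) → ends 152
layer at 152 (size 1, align 1) → ends 153
height at 153 (size 1, align 1) → ends 154
depth at 154 (size 1, align 1) → ends 155
tail pad 5 to reach multiple of 8
total 160 bytes, alignment 8
— Event2 —
depth at 0 (size 1, align 1) → ends 1
layer at 1 (size 1, align 1) → ends 2
channels at 2 (size 1, align 1) → ends 3
pad 5 to align 8 for pitch
pitch at 8 (size 8, align 8) → ends 16
height at 16 (size 1, align 1) → ends 17
pad 3 to align 4 for format
format at 20 (size 4, align 4) → ends 24
mip_level at 24 (size 40, align 8) → ends 64
stride at 64 (size 88, align 8) → ends 152
total 152 bytes, alignment 8
160 − 152 = 8

8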